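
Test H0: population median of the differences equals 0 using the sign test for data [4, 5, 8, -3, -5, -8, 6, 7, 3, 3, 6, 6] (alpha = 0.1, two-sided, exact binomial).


Step 1: Discard zero differences. Original n = 12; n_eff = number of nonzero differences = 12.
Nonzero differences (with sign): +4, +5, +8, -3, -5, -8, +6, +7, +3, +3, +6, +6
Step 2: Count signs: positive = 9, negative = 3.
Step 3: Under H0: P(positive) = 0.5, so the number of positives S ~ Bin(12, 0.5).
Step 4: Two-sided exact p-value = sum of Bin(12,0.5) probabilities at or below the observed probability = 0.145996.
Step 5: alpha = 0.1. fail to reject H0.

n_eff = 12, pos = 9, neg = 3, p = 0.145996, fail to reject H0.


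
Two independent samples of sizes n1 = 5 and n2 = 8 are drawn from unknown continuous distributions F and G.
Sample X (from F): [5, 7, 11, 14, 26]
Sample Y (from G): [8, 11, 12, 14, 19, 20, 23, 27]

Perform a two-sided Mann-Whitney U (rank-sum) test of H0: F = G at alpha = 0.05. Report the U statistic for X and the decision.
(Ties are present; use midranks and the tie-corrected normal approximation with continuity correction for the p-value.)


Step 1: Combine and sort all 13 observations; assign midranks.
sorted (value, group): (5,X), (7,X), (8,Y), (11,X), (11,Y), (12,Y), (14,X), (14,Y), (19,Y), (20,Y), (23,Y), (26,X), (27,Y)
ranks: 5->1, 7->2, 8->3, 11->4.5, 11->4.5, 12->6, 14->7.5, 14->7.5, 19->9, 20->10, 23->11, 26->12, 27->13
Step 2: Rank sum for X: R1 = 1 + 2 + 4.5 + 7.5 + 12 = 27.
Step 3: U_X = R1 - n1(n1+1)/2 = 27 - 5*6/2 = 27 - 15 = 12.
       U_Y = n1*n2 - U_X = 40 - 12 = 28.
Step 4: Ties are present, so use the tie-corrected normal approximation (with continuity correction) for the p-value.
Step 5: p-value = 0.270933; compare to alpha = 0.05. fail to reject H0.

U_X = 12, p = 0.270933, fail to reject H0 at alpha = 0.05.


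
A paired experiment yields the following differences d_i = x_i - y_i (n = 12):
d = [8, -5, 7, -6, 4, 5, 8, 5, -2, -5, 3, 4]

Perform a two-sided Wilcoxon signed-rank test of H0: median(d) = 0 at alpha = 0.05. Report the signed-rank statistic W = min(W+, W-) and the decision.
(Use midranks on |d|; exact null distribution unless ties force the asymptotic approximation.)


Step 1: Drop any zero differences (none here) and take |d_i|.
|d| = [8, 5, 7, 6, 4, 5, 8, 5, 2, 5, 3, 4]
Step 2: Midrank |d_i| (ties get averaged ranks).
ranks: |8|->11.5, |5|->6.5, |7|->10, |6|->9, |4|->3.5, |5|->6.5, |8|->11.5, |5|->6.5, |2|->1, |5|->6.5, |3|->2, |4|->3.5
Step 3: Attach original signs; sum ranks with positive sign and with negative sign.
W+ = 11.5 + 10 + 3.5 + 6.5 + 11.5 + 6.5 + 2 + 3.5 = 55
W- = 6.5 + 9 + 1 + 6.5 = 23
(Check: W+ + W- = 78 should equal n(n+1)/2 = 78.)
Step 4: Test statistic W = min(W+, W-) = 23.
Step 5: Ties in |d|, so use the tie-corrected normal approximation.
        E[W] = n(n+1)/4 = 12*13/4 = 39.
        Tie groups: |d|=4 (t=2), |d|=5 (t=4), |d|=8 (t=2); sum(t^3 - t) = 72.
        Var[W] = n(n+1)(2n+1)/24 - sum(t^3-t)/48 = 3900/24 - 72/48 = 161.
        z = (W - E[W]) / sqrt(Var[W]) = (23 - 39) / 12.6886 = -1.2610.
        Two-sided p = 2*Phi(z) = 0.207317.
Step 6: alpha = 0.05. fail to reject H0.

W+ = 55, W- = 23, W = min = 23, p = 0.207317, fail to reject H0.


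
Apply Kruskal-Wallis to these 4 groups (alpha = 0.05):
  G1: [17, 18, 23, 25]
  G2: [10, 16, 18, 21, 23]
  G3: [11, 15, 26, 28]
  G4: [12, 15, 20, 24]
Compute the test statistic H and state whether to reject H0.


Step 1: Combine all N = 17 observations and assign midranks.
sorted (value, group, rank): (10,G2,1), (11,G3,2), (12,G4,3), (15,G3,4.5), (15,G4,4.5), (16,G2,6), (17,G1,7), (18,G1,8.5), (18,G2,8.5), (20,G4,10), (21,G2,11), (23,G1,12.5), (23,G2,12.5), (24,G4,14), (25,G1,15), (26,G3,16), (28,G3,17)
Step 2: Sum ranks within each group.
R_1 = 43 (n_1 = 4)
R_2 = 39 (n_2 = 5)
R_3 = 39.5 (n_3 = 4)
R_4 = 31.5 (n_4 = 4)
Step 3: H = 12/(N(N+1)) * sum(R_i^2/n_i) - 3(N+1)
     = 12/(17*18) * (43^2/4 + 39^2/5 + 39.5^2/4 + 31.5^2/4) - 3*18
     = 0.039216 * 1404.58 - 54
     = 1.081373.
Step 4: Ties present; correction factor C = 1 - 18/(17^3 - 17) = 0.996324. Corrected H = 1.081373 / 0.996324 = 1.085363.
Step 5: Under H0, H ~ chi^2(3); p-value = 0.780609.
Step 6: alpha = 0.05. fail to reject H0.

H = 1.0854, df = 3, p = 0.780609, fail to reject H0.


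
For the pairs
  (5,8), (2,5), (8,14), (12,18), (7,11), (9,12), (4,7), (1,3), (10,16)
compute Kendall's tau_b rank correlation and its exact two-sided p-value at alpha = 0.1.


Step 1: Enumerate the 36 unordered pairs (i,j) with i<j and classify each by sign(x_j-x_i) * sign(y_j-y_i).
  (1,2):dx=-3,dy=-3->C; (1,3):dx=+3,dy=+6->C; (1,4):dx=+7,dy=+10->C; (1,5):dx=+2,dy=+3->C
  (1,6):dx=+4,dy=+4->C; (1,7):dx=-1,dy=-1->C; (1,8):dx=-4,dy=-5->C; (1,9):dx=+5,dy=+8->C
  (2,3):dx=+6,dy=+9->C; (2,4):dx=+10,dy=+13->C; (2,5):dx=+5,dy=+6->C; (2,6):dx=+7,dy=+7->C
  (2,7):dx=+2,dy=+2->C; (2,8):dx=-1,dy=-2->C; (2,9):dx=+8,dy=+11->C; (3,4):dx=+4,dy=+4->C
  (3,5):dx=-1,dy=-3->C; (3,6):dx=+1,dy=-2->D; (3,7):dx=-4,dy=-7->C; (3,8):dx=-7,dy=-11->C
  (3,9):dx=+2,dy=+2->C; (4,5):dx=-5,dy=-7->C; (4,6):dx=-3,dy=-6->C; (4,7):dx=-8,dy=-11->C
  (4,8):dx=-11,dy=-15->C; (4,9):dx=-2,dy=-2->C; (5,6):dx=+2,dy=+1->C; (5,7):dx=-3,dy=-4->C
  (5,8):dx=-6,dy=-8->C; (5,9):dx=+3,dy=+5->C; (6,7):dx=-5,dy=-5->C; (6,8):dx=-8,dy=-9->C
  (6,9):dx=+1,dy=+4->C; (7,8):dx=-3,dy=-4->C; (7,9):dx=+6,dy=+9->C; (8,9):dx=+9,dy=+13->C
Step 2: C = 35, D = 1, total pairs = 36.
Step 3: tau = (C - D)/(n(n-1)/2) = (35 - 1)/36 = 0.944444.
Step 4: Exact two-sided p-value (enumerate n! = 362880 permutations of y under H0): p = 0.000050.
Step 5: alpha = 0.1. reject H0.

tau_b = 0.9444 (C=35, D=1), p = 0.000050, reject H0.


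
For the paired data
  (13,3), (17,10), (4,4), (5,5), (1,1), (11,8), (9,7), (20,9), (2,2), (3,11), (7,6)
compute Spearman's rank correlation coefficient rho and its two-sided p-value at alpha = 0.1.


Step 1: Rank x and y separately (midranks; no ties here).
rank(x): 13->9, 17->10, 4->4, 5->5, 1->1, 11->8, 9->7, 20->11, 2->2, 3->3, 7->6
rank(y): 3->3, 10->10, 4->4, 5->5, 1->1, 8->8, 7->7, 9->9, 2->2, 11->11, 6->6
Step 2: d_i = R_x(i) - R_y(i); compute d_i^2.
  (9-3)^2=36, (10-10)^2=0, (4-4)^2=0, (5-5)^2=0, (1-1)^2=0, (8-8)^2=0, (7-7)^2=0, (11-9)^2=4, (2-2)^2=0, (3-11)^2=64, (6-6)^2=0
sum(d^2) = 104.
Step 3: rho = 1 - 6*104 / (11*(11^2 - 1)) = 1 - 624/1320 = 0.527273.
Step 4: Under H0, t = rho * sqrt((n-2)/(1-rho^2)) = 1.8616 ~ t(9).
Step 5: Two-sided p-value from the t-distribution with 9 df = 0.095565.
Step 6: alpha = 0.1. reject H0.

rho = 0.5273, p = 0.095565, reject H0 at alpha = 0.1.


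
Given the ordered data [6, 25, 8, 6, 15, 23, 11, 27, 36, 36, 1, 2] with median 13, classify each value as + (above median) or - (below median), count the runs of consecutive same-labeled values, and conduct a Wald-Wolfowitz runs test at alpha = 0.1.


Step 1: Compute median = 13; label A = above, B = below.
Labels in order: BABBAABAAABB  (n_A = 6, n_B = 6)
Step 2: Count runs R = 7.
Step 3: Under H0 (random ordering), E[R] = 2*n_A*n_B/(n_A+n_B) + 1 = 2*6*6/12 + 1 = 7.0000.
        Var[R] = 2*n_A*n_B*(2*n_A*n_B - n_A - n_B) / ((n_A+n_B)^2 * (n_A+n_B-1)) = 4320/1584 = 2.7273.
        SD[R] = 1.6514.
Step 4: R = E[R], so z = 0 with no continuity correction.
Step 5: Two-sided p-value via normal approximation = 2*(1 - Phi(|z|)) = 1.000000.
Step 6: alpha = 0.1. fail to reject H0.

R = 7, z = 0.0000, p = 1.000000, fail to reject H0.


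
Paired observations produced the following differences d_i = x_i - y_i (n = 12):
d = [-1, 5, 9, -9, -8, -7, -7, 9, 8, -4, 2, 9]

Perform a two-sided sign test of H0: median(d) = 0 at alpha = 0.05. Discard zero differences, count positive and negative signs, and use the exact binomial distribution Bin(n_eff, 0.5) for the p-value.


Step 1: Discard zero differences. Original n = 12; n_eff = number of nonzero differences = 12.
Nonzero differences (with sign): -1, +5, +9, -9, -8, -7, -7, +9, +8, -4, +2, +9
Step 2: Count signs: positive = 6, negative = 6.
Step 3: Under H0: P(positive) = 0.5, so the number of positives S ~ Bin(12, 0.5).
Step 4: Two-sided exact p-value = sum of Bin(12,0.5) probabilities at or below the observed probability = 1.000000.
Step 5: alpha = 0.05. fail to reject H0.

n_eff = 12, pos = 6, neg = 6, p = 1.000000, fail to reject H0.


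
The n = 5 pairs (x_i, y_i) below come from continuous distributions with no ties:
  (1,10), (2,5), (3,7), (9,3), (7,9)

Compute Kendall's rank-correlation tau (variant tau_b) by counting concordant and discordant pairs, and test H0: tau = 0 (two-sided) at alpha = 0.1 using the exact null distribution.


Step 1: Enumerate the 10 unordered pairs (i,j) with i<j and classify each by sign(x_j-x_i) * sign(y_j-y_i).
  (1,2):dx=+1,dy=-5->D; (1,3):dx=+2,dy=-3->D; (1,4):dx=+8,dy=-7->D; (1,5):dx=+6,dy=-1->D
  (2,3):dx=+1,dy=+2->C; (2,4):dx=+7,dy=-2->D; (2,5):dx=+5,dy=+4->C; (3,4):dx=+6,dy=-4->D
  (3,5):dx=+4,dy=+2->C; (4,5):dx=-2,dy=+6->D
Step 2: C = 3, D = 7, total pairs = 10.
Step 3: tau = (C - D)/(n(n-1)/2) = (3 - 7)/10 = -0.400000.
Step 4: Exact two-sided p-value (enumerate n! = 120 permutations of y under H0): p = 0.483333.
Step 5: alpha = 0.1. fail to reject H0.

tau_b = -0.4000 (C=3, D=7), p = 0.483333, fail to reject H0.


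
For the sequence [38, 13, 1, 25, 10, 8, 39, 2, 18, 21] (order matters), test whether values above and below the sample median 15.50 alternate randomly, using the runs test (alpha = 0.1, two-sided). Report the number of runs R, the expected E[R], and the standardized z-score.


Step 1: Compute median = 15.50; label A = above, B = below.
Labels in order: ABBABBABAA  (n_A = 5, n_B = 5)
Step 2: Count runs R = 7.
Step 3: Under H0 (random ordering), E[R] = 2*n_A*n_B/(n_A+n_B) + 1 = 2*5*5/10 + 1 = 6.0000.
        Var[R] = 2*n_A*n_B*(2*n_A*n_B - n_A - n_B) / ((n_A+n_B)^2 * (n_A+n_B-1)) = 2000/900 = 2.2222.
        SD[R] = 1.4907.
Step 4: Continuity-corrected z = (R - 0.5 - E[R]) / SD[R] = (7 - 0.5 - 6.0000) / 1.4907 = 0.3354.
Step 5: Two-sided p-value via normal approximation = 2*(1 - Phi(|z|)) = 0.737316.
Step 6: alpha = 0.1. fail to reject H0.

R = 7, z = 0.3354, p = 0.737316, fail to reject H0.


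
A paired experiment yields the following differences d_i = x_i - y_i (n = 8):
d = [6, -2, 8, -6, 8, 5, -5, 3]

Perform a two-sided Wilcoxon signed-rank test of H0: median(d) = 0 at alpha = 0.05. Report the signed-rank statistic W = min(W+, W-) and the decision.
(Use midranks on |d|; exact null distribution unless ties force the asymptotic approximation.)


Step 1: Drop any zero differences (none here) and take |d_i|.
|d| = [6, 2, 8, 6, 8, 5, 5, 3]
Step 2: Midrank |d_i| (ties get averaged ranks).
ranks: |6|->5.5, |2|->1, |8|->7.5, |6|->5.5, |8|->7.5, |5|->3.5, |5|->3.5, |3|->2
Step 3: Attach original signs; sum ranks with positive sign and with negative sign.
W+ = 5.5 + 7.5 + 7.5 + 3.5 + 2 = 26
W- = 1 + 5.5 + 3.5 = 10
(Check: W+ + W- = 36 should equal n(n+1)/2 = 36.)
Step 4: Test statistic W = min(W+, W-) = 10.
Step 5: Ties in |d|, so use the tie-corrected normal approximation.
        E[W] = n(n+1)/4 = 8*9/4 = 18.
        Tie groups: |d|=5 (t=2), |d|=6 (t=2), |d|=8 (t=2); sum(t^3 - t) = 18.
        Var[W] = n(n+1)(2n+1)/24 - sum(t^3-t)/48 = 1224/24 - 18/48 = 50.625.
        z = (W - E[W]) / sqrt(Var[W]) = (10 - 18) / 7.1151 = -1.1244.
        Two-sided p = 2*Phi(z) = 0.260858.
Step 6: alpha = 0.05. fail to reject H0.

W+ = 26, W- = 10, W = min = 10, p = 0.260858, fail to reject H0.


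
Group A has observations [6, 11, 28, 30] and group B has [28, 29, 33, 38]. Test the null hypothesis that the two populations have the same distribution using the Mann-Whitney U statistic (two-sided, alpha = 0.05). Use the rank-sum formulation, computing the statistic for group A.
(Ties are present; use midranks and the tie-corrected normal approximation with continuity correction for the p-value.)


Step 1: Combine and sort all 8 observations; assign midranks.
sorted (value, group): (6,X), (11,X), (28,X), (28,Y), (29,Y), (30,X), (33,Y), (38,Y)
ranks: 6->1, 11->2, 28->3.5, 28->3.5, 29->5, 30->6, 33->7, 38->8
Step 2: Rank sum for X: R1 = 1 + 2 + 3.5 + 6 = 12.5.
Step 3: U_X = R1 - n1(n1+1)/2 = 12.5 - 4*5/2 = 12.5 - 10 = 2.5.
       U_Y = n1*n2 - U_X = 16 - 2.5 = 13.5.
Step 4: Ties are present, so use the tie-corrected normal approximation (with continuity correction) for the p-value.
Step 5: p-value = 0.146489; compare to alpha = 0.05. fail to reject H0.

U_X = 2.5, p = 0.146489, fail to reject H0 at alpha = 0.05.


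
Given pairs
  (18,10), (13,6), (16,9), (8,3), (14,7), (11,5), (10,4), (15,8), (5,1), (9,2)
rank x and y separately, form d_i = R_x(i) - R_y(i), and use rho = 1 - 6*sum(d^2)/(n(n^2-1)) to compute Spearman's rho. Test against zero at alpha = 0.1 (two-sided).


Step 1: Rank x and y separately (midranks; no ties here).
rank(x): 18->10, 13->6, 16->9, 8->2, 14->7, 11->5, 10->4, 15->8, 5->1, 9->3
rank(y): 10->10, 6->6, 9->9, 3->3, 7->7, 5->5, 4->4, 8->8, 1->1, 2->2
Step 2: d_i = R_x(i) - R_y(i); compute d_i^2.
  (10-10)^2=0, (6-6)^2=0, (9-9)^2=0, (2-3)^2=1, (7-7)^2=0, (5-5)^2=0, (4-4)^2=0, (8-8)^2=0, (1-1)^2=0, (3-2)^2=1
sum(d^2) = 2.
Step 3: rho = 1 - 6*2 / (10*(10^2 - 1)) = 1 - 12/990 = 0.987879.
Step 4: Under H0, t = rho * sqrt((n-2)/(1-rho^2)) = 18.0003 ~ t(8).
Step 5: Two-sided p-value from the t-distribution with 8 df = 0.000000.
Step 6: alpha = 0.1. reject H0.

rho = 0.9879, p = 0.000000, reject H0 at alpha = 0.1.


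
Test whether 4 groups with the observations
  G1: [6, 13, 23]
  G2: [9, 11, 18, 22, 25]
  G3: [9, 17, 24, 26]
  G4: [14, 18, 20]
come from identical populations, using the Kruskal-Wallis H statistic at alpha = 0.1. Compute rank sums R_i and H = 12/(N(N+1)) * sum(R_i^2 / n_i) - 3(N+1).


Step 1: Combine all N = 15 observations and assign midranks.
sorted (value, group, rank): (6,G1,1), (9,G2,2.5), (9,G3,2.5), (11,G2,4), (13,G1,5), (14,G4,6), (17,G3,7), (18,G2,8.5), (18,G4,8.5), (20,G4,10), (22,G2,11), (23,G1,12), (24,G3,13), (25,G2,14), (26,G3,15)
Step 2: Sum ranks within each group.
R_1 = 18 (n_1 = 3)
R_2 = 40 (n_2 = 5)
R_3 = 37.5 (n_3 = 4)
R_4 = 24.5 (n_4 = 3)
Step 3: H = 12/(N(N+1)) * sum(R_i^2/n_i) - 3(N+1)
     = 12/(15*16) * (18^2/3 + 40^2/5 + 37.5^2/4 + 24.5^2/3) - 3*16
     = 0.050000 * 979.646 - 48
     = 0.982292.
Step 4: Ties present; correction factor C = 1 - 12/(15^3 - 15) = 0.996429. Corrected H = 0.982292 / 0.996429 = 0.985812.
Step 5: Under H0, H ~ chi^2(3); p-value = 0.804685.
Step 6: alpha = 0.1. fail to reject H0.

H = 0.9858, df = 3, p = 0.804685, fail to reject H0.


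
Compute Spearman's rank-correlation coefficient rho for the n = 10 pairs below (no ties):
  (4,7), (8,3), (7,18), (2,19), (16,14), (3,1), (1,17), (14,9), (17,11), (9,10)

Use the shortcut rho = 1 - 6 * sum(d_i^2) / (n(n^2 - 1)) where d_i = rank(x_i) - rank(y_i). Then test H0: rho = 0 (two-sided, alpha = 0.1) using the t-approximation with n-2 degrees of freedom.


Step 1: Rank x and y separately (midranks; no ties here).
rank(x): 4->4, 8->6, 7->5, 2->2, 16->9, 3->3, 1->1, 14->8, 17->10, 9->7
rank(y): 7->3, 3->2, 18->9, 19->10, 14->7, 1->1, 17->8, 9->4, 11->6, 10->5
Step 2: d_i = R_x(i) - R_y(i); compute d_i^2.
  (4-3)^2=1, (6-2)^2=16, (5-9)^2=16, (2-10)^2=64, (9-7)^2=4, (3-1)^2=4, (1-8)^2=49, (8-4)^2=16, (10-6)^2=16, (7-5)^2=4
sum(d^2) = 190.
Step 3: rho = 1 - 6*190 / (10*(10^2 - 1)) = 1 - 1140/990 = -0.151515.
Step 4: Under H0, t = rho * sqrt((n-2)/(1-rho^2)) = -0.4336 ~ t(8).
Step 5: Two-sided p-value from the t-distribution with 8 df = 0.676065.
Step 6: alpha = 0.1. fail to reject H0.

rho = -0.1515, p = 0.676065, fail to reject H0 at alpha = 0.1.


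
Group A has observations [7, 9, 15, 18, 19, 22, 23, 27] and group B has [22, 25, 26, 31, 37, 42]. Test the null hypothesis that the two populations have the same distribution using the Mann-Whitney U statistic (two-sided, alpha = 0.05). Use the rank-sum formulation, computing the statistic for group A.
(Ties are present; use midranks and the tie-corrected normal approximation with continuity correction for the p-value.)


Step 1: Combine and sort all 14 observations; assign midranks.
sorted (value, group): (7,X), (9,X), (15,X), (18,X), (19,X), (22,X), (22,Y), (23,X), (25,Y), (26,Y), (27,X), (31,Y), (37,Y), (42,Y)
ranks: 7->1, 9->2, 15->3, 18->4, 19->5, 22->6.5, 22->6.5, 23->8, 25->9, 26->10, 27->11, 31->12, 37->13, 42->14
Step 2: Rank sum for X: R1 = 1 + 2 + 3 + 4 + 5 + 6.5 + 8 + 11 = 40.5.
Step 3: U_X = R1 - n1(n1+1)/2 = 40.5 - 8*9/2 = 40.5 - 36 = 4.5.
       U_Y = n1*n2 - U_X = 48 - 4.5 = 43.5.
Step 4: Ties are present, so use the tie-corrected normal approximation (with continuity correction) for the p-value.
Step 5: p-value = 0.014065; compare to alpha = 0.05. reject H0.

U_X = 4.5, p = 0.014065, reject H0 at alpha = 0.05.


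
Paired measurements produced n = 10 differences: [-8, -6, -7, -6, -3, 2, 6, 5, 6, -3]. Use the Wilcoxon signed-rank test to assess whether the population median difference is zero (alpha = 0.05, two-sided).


Step 1: Drop any zero differences (none here) and take |d_i|.
|d| = [8, 6, 7, 6, 3, 2, 6, 5, 6, 3]
Step 2: Midrank |d_i| (ties get averaged ranks).
ranks: |8|->10, |6|->6.5, |7|->9, |6|->6.5, |3|->2.5, |2|->1, |6|->6.5, |5|->4, |6|->6.5, |3|->2.5
Step 3: Attach original signs; sum ranks with positive sign and with negative sign.
W+ = 1 + 6.5 + 4 + 6.5 = 18
W- = 10 + 6.5 + 9 + 6.5 + 2.5 + 2.5 = 37
(Check: W+ + W- = 55 should equal n(n+1)/2 = 55.)
Step 4: Test statistic W = min(W+, W-) = 18.
Step 5: Ties in |d|, so use the tie-corrected normal approximation.
        E[W] = n(n+1)/4 = 10*11/4 = 27.5.
        Tie groups: |d|=3 (t=2), |d|=6 (t=4); sum(t^3 - t) = 66.
        Var[W] = n(n+1)(2n+1)/24 - sum(t^3-t)/48 = 2310/24 - 66/48 = 94.875.
        z = (W - E[W]) / sqrt(Var[W]) = (18 - 27.5) / 9.7404 = -0.9753.
        Two-sided p = 2*Phi(z) = 0.329401.
Step 6: alpha = 0.05. fail to reject H0.

W+ = 18, W- = 37, W = min = 18, p = 0.329401, fail to reject H0.


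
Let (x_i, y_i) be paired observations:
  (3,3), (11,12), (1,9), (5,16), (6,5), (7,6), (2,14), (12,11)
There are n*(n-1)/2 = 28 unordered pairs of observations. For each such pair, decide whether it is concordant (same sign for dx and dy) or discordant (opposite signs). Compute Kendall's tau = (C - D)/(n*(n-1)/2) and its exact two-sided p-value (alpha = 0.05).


Step 1: Enumerate the 28 unordered pairs (i,j) with i<j and classify each by sign(x_j-x_i) * sign(y_j-y_i).
  (1,2):dx=+8,dy=+9->C; (1,3):dx=-2,dy=+6->D; (1,4):dx=+2,dy=+13->C; (1,5):dx=+3,dy=+2->C
  (1,6):dx=+4,dy=+3->C; (1,7):dx=-1,dy=+11->D; (1,8):dx=+9,dy=+8->C; (2,3):dx=-10,dy=-3->C
  (2,4):dx=-6,dy=+4->D; (2,5):dx=-5,dy=-7->C; (2,6):dx=-4,dy=-6->C; (2,7):dx=-9,dy=+2->D
  (2,8):dx=+1,dy=-1->D; (3,4):dx=+4,dy=+7->C; (3,5):dx=+5,dy=-4->D; (3,6):dx=+6,dy=-3->D
  (3,7):dx=+1,dy=+5->C; (3,8):dx=+11,dy=+2->C; (4,5):dx=+1,dy=-11->D; (4,6):dx=+2,dy=-10->D
  (4,7):dx=-3,dy=-2->C; (4,8):dx=+7,dy=-5->D; (5,6):dx=+1,dy=+1->C; (5,7):dx=-4,dy=+9->D
  (5,8):dx=+6,dy=+6->C; (6,7):dx=-5,dy=+8->D; (6,8):dx=+5,dy=+5->C; (7,8):dx=+10,dy=-3->D
Step 2: C = 15, D = 13, total pairs = 28.
Step 3: tau = (C - D)/(n(n-1)/2) = (15 - 13)/28 = 0.071429.
Step 4: Exact two-sided p-value (enumerate n! = 40320 permutations of y under H0): p = 0.904861.
Step 5: alpha = 0.05. fail to reject H0.

tau_b = 0.0714 (C=15, D=13), p = 0.904861, fail to reject H0.


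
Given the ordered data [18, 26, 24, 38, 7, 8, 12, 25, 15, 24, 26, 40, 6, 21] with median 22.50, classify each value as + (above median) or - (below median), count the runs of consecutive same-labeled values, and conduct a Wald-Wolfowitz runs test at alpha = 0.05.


Step 1: Compute median = 22.50; label A = above, B = below.
Labels in order: BAAABBBABAAABB  (n_A = 7, n_B = 7)
Step 2: Count runs R = 7.
Step 3: Under H0 (random ordering), E[R] = 2*n_A*n_B/(n_A+n_B) + 1 = 2*7*7/14 + 1 = 8.0000.
        Var[R] = 2*n_A*n_B*(2*n_A*n_B - n_A - n_B) / ((n_A+n_B)^2 * (n_A+n_B-1)) = 8232/2548 = 3.2308.
        SD[R] = 1.7974.
Step 4: Continuity-corrected z = (R + 0.5 - E[R]) / SD[R] = (7 + 0.5 - 8.0000) / 1.7974 = -0.2782.
Step 5: Two-sided p-value via normal approximation = 2*(1 - Phi(|z|)) = 0.780879.
Step 6: alpha = 0.05. fail to reject H0.

R = 7, z = -0.2782, p = 0.780879, fail to reject H0.


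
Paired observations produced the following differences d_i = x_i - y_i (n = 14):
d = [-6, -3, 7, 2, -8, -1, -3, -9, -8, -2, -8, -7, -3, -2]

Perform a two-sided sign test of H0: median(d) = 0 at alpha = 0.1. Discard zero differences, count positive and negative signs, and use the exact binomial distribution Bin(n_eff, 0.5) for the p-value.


Step 1: Discard zero differences. Original n = 14; n_eff = number of nonzero differences = 14.
Nonzero differences (with sign): -6, -3, +7, +2, -8, -1, -3, -9, -8, -2, -8, -7, -3, -2
Step 2: Count signs: positive = 2, negative = 12.
Step 3: Under H0: P(positive) = 0.5, so the number of positives S ~ Bin(14, 0.5).
Step 4: Two-sided exact p-value = sum of Bin(14,0.5) probabilities at or below the observed probability = 0.012939.
Step 5: alpha = 0.1. reject H0.

n_eff = 14, pos = 2, neg = 12, p = 0.012939, reject H0.


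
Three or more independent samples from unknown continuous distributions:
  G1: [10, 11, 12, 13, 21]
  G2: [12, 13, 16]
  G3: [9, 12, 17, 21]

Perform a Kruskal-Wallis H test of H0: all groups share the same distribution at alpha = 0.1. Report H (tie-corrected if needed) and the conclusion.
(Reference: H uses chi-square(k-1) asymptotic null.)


Step 1: Combine all N = 12 observations and assign midranks.
sorted (value, group, rank): (9,G3,1), (10,G1,2), (11,G1,3), (12,G1,5), (12,G2,5), (12,G3,5), (13,G1,7.5), (13,G2,7.5), (16,G2,9), (17,G3,10), (21,G1,11.5), (21,G3,11.5)
Step 2: Sum ranks within each group.
R_1 = 29 (n_1 = 5)
R_2 = 21.5 (n_2 = 3)
R_3 = 27.5 (n_3 = 4)
Step 3: H = 12/(N(N+1)) * sum(R_i^2/n_i) - 3(N+1)
     = 12/(12*13) * (29^2/5 + 21.5^2/3 + 27.5^2/4) - 3*13
     = 0.076923 * 511.346 - 39
     = 0.334295.
Step 4: Ties present; correction factor C = 1 - 36/(12^3 - 12) = 0.979021. Corrected H = 0.334295 / 0.979021 = 0.341458.
Step 5: Under H0, H ~ chi^2(2); p-value = 0.843050.
Step 6: alpha = 0.1. fail to reject H0.

H = 0.3415, df = 2, p = 0.843050, fail to reject H0.


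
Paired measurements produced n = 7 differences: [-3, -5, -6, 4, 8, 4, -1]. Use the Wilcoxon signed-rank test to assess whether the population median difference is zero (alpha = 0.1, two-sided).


Step 1: Drop any zero differences (none here) and take |d_i|.
|d| = [3, 5, 6, 4, 8, 4, 1]
Step 2: Midrank |d_i| (ties get averaged ranks).
ranks: |3|->2, |5|->5, |6|->6, |4|->3.5, |8|->7, |4|->3.5, |1|->1
Step 3: Attach original signs; sum ranks with positive sign and with negative sign.
W+ = 3.5 + 7 + 3.5 = 14
W- = 2 + 5 + 6 + 1 = 14
(Check: W+ + W- = 28 should equal n(n+1)/2 = 28.)
Step 4: Test statistic W = min(W+, W-) = 14.
Step 5: Ties in |d|, so use the tie-corrected normal approximation.
        E[W] = n(n+1)/4 = 7*8/4 = 14.
        Tie groups: |d|=4 (t=2); sum(t^3 - t) = 6.
        Var[W] = n(n+1)(2n+1)/24 - sum(t^3-t)/48 = 840/24 - 6/48 = 34.875.
        z = (W - E[W]) / sqrt(Var[W]) = (14 - 14) / 5.9055 = 0.0000.
        Two-sided p = 2*Phi(z) = 1.000000.
Step 6: alpha = 0.1. fail to reject H0.

W+ = 14, W- = 14, W = min = 14, p = 1.000000, fail to reject H0.


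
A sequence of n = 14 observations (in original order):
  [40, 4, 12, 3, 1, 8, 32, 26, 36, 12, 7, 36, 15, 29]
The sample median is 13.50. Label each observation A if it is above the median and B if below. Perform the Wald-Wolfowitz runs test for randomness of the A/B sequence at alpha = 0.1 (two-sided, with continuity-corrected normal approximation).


Step 1: Compute median = 13.50; label A = above, B = below.
Labels in order: ABBBBBAAABBAAA  (n_A = 7, n_B = 7)
Step 2: Count runs R = 5.
Step 3: Under H0 (random ordering), E[R] = 2*n_A*n_B/(n_A+n_B) + 1 = 2*7*7/14 + 1 = 8.0000.
        Var[R] = 2*n_A*n_B*(2*n_A*n_B - n_A - n_B) / ((n_A+n_B)^2 * (n_A+n_B-1)) = 8232/2548 = 3.2308.
        SD[R] = 1.7974.
Step 4: Continuity-corrected z = (R + 0.5 - E[R]) / SD[R] = (5 + 0.5 - 8.0000) / 1.7974 = -1.3909.
Step 5: Two-sided p-value via normal approximation = 2*(1 - Phi(|z|)) = 0.164264.
Step 6: alpha = 0.1. fail to reject H0.

R = 5, z = -1.3909, p = 0.164264, fail to reject H0.


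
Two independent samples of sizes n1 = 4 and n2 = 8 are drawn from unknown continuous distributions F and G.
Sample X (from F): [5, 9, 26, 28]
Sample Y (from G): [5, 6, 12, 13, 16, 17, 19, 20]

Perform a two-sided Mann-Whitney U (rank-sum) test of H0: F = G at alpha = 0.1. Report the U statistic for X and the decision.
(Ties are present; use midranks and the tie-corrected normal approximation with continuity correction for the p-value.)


Step 1: Combine and sort all 12 observations; assign midranks.
sorted (value, group): (5,X), (5,Y), (6,Y), (9,X), (12,Y), (13,Y), (16,Y), (17,Y), (19,Y), (20,Y), (26,X), (28,X)
ranks: 5->1.5, 5->1.5, 6->3, 9->4, 12->5, 13->6, 16->7, 17->8, 19->9, 20->10, 26->11, 28->12
Step 2: Rank sum for X: R1 = 1.5 + 4 + 11 + 12 = 28.5.
Step 3: U_X = R1 - n1(n1+1)/2 = 28.5 - 4*5/2 = 28.5 - 10 = 18.5.
       U_Y = n1*n2 - U_X = 32 - 18.5 = 13.5.
Step 4: Ties are present, so use the tie-corrected normal approximation (with continuity correction) for the p-value.
Step 5: p-value = 0.733647; compare to alpha = 0.1. fail to reject H0.

U_X = 18.5, p = 0.733647, fail to reject H0 at alpha = 0.1.


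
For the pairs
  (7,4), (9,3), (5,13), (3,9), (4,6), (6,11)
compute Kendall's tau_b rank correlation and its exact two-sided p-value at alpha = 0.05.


Step 1: Enumerate the 15 unordered pairs (i,j) with i<j and classify each by sign(x_j-x_i) * sign(y_j-y_i).
  (1,2):dx=+2,dy=-1->D; (1,3):dx=-2,dy=+9->D; (1,4):dx=-4,dy=+5->D; (1,5):dx=-3,dy=+2->D
  (1,6):dx=-1,dy=+7->D; (2,3):dx=-4,dy=+10->D; (2,4):dx=-6,dy=+6->D; (2,5):dx=-5,dy=+3->D
  (2,6):dx=-3,dy=+8->D; (3,4):dx=-2,dy=-4->C; (3,5):dx=-1,dy=-7->C; (3,6):dx=+1,dy=-2->D
  (4,5):dx=+1,dy=-3->D; (4,6):dx=+3,dy=+2->C; (5,6):dx=+2,dy=+5->C
Step 2: C = 4, D = 11, total pairs = 15.
Step 3: tau = (C - D)/(n(n-1)/2) = (4 - 11)/15 = -0.466667.
Step 4: Exact two-sided p-value (enumerate n! = 720 permutations of y under H0): p = 0.272222.
Step 5: alpha = 0.05. fail to reject H0.

tau_b = -0.4667 (C=4, D=11), p = 0.272222, fail to reject H0.


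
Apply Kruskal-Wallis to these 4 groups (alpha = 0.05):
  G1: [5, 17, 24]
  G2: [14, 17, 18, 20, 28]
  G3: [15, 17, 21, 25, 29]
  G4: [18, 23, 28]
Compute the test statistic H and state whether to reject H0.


Step 1: Combine all N = 16 observations and assign midranks.
sorted (value, group, rank): (5,G1,1), (14,G2,2), (15,G3,3), (17,G1,5), (17,G2,5), (17,G3,5), (18,G2,7.5), (18,G4,7.5), (20,G2,9), (21,G3,10), (23,G4,11), (24,G1,12), (25,G3,13), (28,G2,14.5), (28,G4,14.5), (29,G3,16)
Step 2: Sum ranks within each group.
R_1 = 18 (n_1 = 3)
R_2 = 38 (n_2 = 5)
R_3 = 47 (n_3 = 5)
R_4 = 33 (n_4 = 3)
Step 3: H = 12/(N(N+1)) * sum(R_i^2/n_i) - 3(N+1)
     = 12/(16*17) * (18^2/3 + 38^2/5 + 47^2/5 + 33^2/3) - 3*17
     = 0.044118 * 1201.6 - 51
     = 2.011765.
Step 4: Ties present; correction factor C = 1 - 36/(16^3 - 16) = 0.991176. Corrected H = 2.011765 / 0.991176 = 2.029674.
Step 5: Under H0, H ~ chi^2(3); p-value = 0.566271.
Step 6: alpha = 0.05. fail to reject H0.

H = 2.0297, df = 3, p = 0.566271, fail to reject H0.


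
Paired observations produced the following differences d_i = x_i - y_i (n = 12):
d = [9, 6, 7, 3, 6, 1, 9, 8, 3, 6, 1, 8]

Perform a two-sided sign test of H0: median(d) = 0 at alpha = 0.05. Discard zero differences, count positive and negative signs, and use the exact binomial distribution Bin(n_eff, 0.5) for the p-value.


Step 1: Discard zero differences. Original n = 12; n_eff = number of nonzero differences = 12.
Nonzero differences (with sign): +9, +6, +7, +3, +6, +1, +9, +8, +3, +6, +1, +8
Step 2: Count signs: positive = 12, negative = 0.
Step 3: Under H0: P(positive) = 0.5, so the number of positives S ~ Bin(12, 0.5).
Step 4: Two-sided exact p-value = sum of Bin(12,0.5) probabilities at or below the observed probability = 0.000488.
Step 5: alpha = 0.05. reject H0.

n_eff = 12, pos = 12, neg = 0, p = 0.000488, reject H0.


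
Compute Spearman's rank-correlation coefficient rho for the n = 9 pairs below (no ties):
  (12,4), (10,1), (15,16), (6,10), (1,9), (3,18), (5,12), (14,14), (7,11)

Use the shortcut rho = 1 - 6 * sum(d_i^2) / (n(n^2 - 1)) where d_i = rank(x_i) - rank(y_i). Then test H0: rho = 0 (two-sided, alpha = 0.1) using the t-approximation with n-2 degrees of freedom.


Step 1: Rank x and y separately (midranks; no ties here).
rank(x): 12->7, 10->6, 15->9, 6->4, 1->1, 3->2, 5->3, 14->8, 7->5
rank(y): 4->2, 1->1, 16->8, 10->4, 9->3, 18->9, 12->6, 14->7, 11->5
Step 2: d_i = R_x(i) - R_y(i); compute d_i^2.
  (7-2)^2=25, (6-1)^2=25, (9-8)^2=1, (4-4)^2=0, (1-3)^2=4, (2-9)^2=49, (3-6)^2=9, (8-7)^2=1, (5-5)^2=0
sum(d^2) = 114.
Step 3: rho = 1 - 6*114 / (9*(9^2 - 1)) = 1 - 684/720 = 0.050000.
Step 4: Under H0, t = rho * sqrt((n-2)/(1-rho^2)) = 0.1325 ~ t(7).
Step 5: Two-sided p-value from the t-distribution with 7 df = 0.898353.
Step 6: alpha = 0.1. fail to reject H0.

rho = 0.0500, p = 0.898353, fail to reject H0 at alpha = 0.1.


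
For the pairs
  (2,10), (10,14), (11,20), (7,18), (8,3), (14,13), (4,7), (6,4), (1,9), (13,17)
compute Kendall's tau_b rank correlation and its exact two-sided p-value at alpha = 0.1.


Step 1: Enumerate the 45 unordered pairs (i,j) with i<j and classify each by sign(x_j-x_i) * sign(y_j-y_i).
  (1,2):dx=+8,dy=+4->C; (1,3):dx=+9,dy=+10->C; (1,4):dx=+5,dy=+8->C; (1,5):dx=+6,dy=-7->D
  (1,6):dx=+12,dy=+3->C; (1,7):dx=+2,dy=-3->D; (1,8):dx=+4,dy=-6->D; (1,9):dx=-1,dy=-1->C
  (1,10):dx=+11,dy=+7->C; (2,3):dx=+1,dy=+6->C; (2,4):dx=-3,dy=+4->D; (2,5):dx=-2,dy=-11->C
  (2,6):dx=+4,dy=-1->D; (2,7):dx=-6,dy=-7->C; (2,8):dx=-4,dy=-10->C; (2,9):dx=-9,dy=-5->C
  (2,10):dx=+3,dy=+3->C; (3,4):dx=-4,dy=-2->C; (3,5):dx=-3,dy=-17->C; (3,6):dx=+3,dy=-7->D
  (3,7):dx=-7,dy=-13->C; (3,8):dx=-5,dy=-16->C; (3,9):dx=-10,dy=-11->C; (3,10):dx=+2,dy=-3->D
  (4,5):dx=+1,dy=-15->D; (4,6):dx=+7,dy=-5->D; (4,7):dx=-3,dy=-11->C; (4,8):dx=-1,dy=-14->C
  (4,9):dx=-6,dy=-9->C; (4,10):dx=+6,dy=-1->D; (5,6):dx=+6,dy=+10->C; (5,7):dx=-4,dy=+4->D
  (5,8):dx=-2,dy=+1->D; (5,9):dx=-7,dy=+6->D; (5,10):dx=+5,dy=+14->C; (6,7):dx=-10,dy=-6->C
  (6,8):dx=-8,dy=-9->C; (6,9):dx=-13,dy=-4->C; (6,10):dx=-1,dy=+4->D; (7,8):dx=+2,dy=-3->D
  (7,9):dx=-3,dy=+2->D; (7,10):dx=+9,dy=+10->C; (8,9):dx=-5,dy=+5->D; (8,10):dx=+7,dy=+13->C
  (9,10):dx=+12,dy=+8->C
Step 2: C = 28, D = 17, total pairs = 45.
Step 3: tau = (C - D)/(n(n-1)/2) = (28 - 17)/45 = 0.244444.
Step 4: Exact two-sided p-value (enumerate n! = 3628800 permutations of y under H0): p = 0.380720.
Step 5: alpha = 0.1. fail to reject H0.

tau_b = 0.2444 (C=28, D=17), p = 0.380720, fail to reject H0.


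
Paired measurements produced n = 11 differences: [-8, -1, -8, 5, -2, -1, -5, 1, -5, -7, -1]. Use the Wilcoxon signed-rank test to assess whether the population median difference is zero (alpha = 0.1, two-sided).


Step 1: Drop any zero differences (none here) and take |d_i|.
|d| = [8, 1, 8, 5, 2, 1, 5, 1, 5, 7, 1]
Step 2: Midrank |d_i| (ties get averaged ranks).
ranks: |8|->10.5, |1|->2.5, |8|->10.5, |5|->7, |2|->5, |1|->2.5, |5|->7, |1|->2.5, |5|->7, |7|->9, |1|->2.5
Step 3: Attach original signs; sum ranks with positive sign and with negative sign.
W+ = 7 + 2.5 = 9.5
W- = 10.5 + 2.5 + 10.5 + 5 + 2.5 + 7 + 7 + 9 + 2.5 = 56.5
(Check: W+ + W- = 66 should equal n(n+1)/2 = 66.)
Step 4: Test statistic W = min(W+, W-) = 9.5.
Step 5: Ties in |d|, so use the tie-corrected normal approximation.
        E[W] = n(n+1)/4 = 11*12/4 = 33.
        Tie groups: |d|=1 (t=4), |d|=5 (t=3), |d|=8 (t=2); sum(t^3 - t) = 90.
        Var[W] = n(n+1)(2n+1)/24 - sum(t^3-t)/48 = 3036/24 - 90/48 = 124.625.
        z = (W - E[W]) / sqrt(Var[W]) = (9.5 - 33) / 11.1636 = -2.1051.
        Two-sided p = 2*Phi(z) = 0.035286.
Step 6: alpha = 0.1. reject H0.

W+ = 9.5, W- = 56.5, W = min = 9.5, p = 0.035286, reject H0.


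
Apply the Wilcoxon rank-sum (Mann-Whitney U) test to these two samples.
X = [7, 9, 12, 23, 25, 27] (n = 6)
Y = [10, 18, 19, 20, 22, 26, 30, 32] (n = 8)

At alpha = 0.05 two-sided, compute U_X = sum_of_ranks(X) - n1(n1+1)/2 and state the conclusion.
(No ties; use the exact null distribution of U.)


Step 1: Combine and sort all 14 observations; assign midranks.
sorted (value, group): (7,X), (9,X), (10,Y), (12,X), (18,Y), (19,Y), (20,Y), (22,Y), (23,X), (25,X), (26,Y), (27,X), (30,Y), (32,Y)
ranks: 7->1, 9->2, 10->3, 12->4, 18->5, 19->6, 20->7, 22->8, 23->9, 25->10, 26->11, 27->12, 30->13, 32->14
Step 2: Rank sum for X: R1 = 1 + 2 + 4 + 9 + 10 + 12 = 38.
Step 3: U_X = R1 - n1(n1+1)/2 = 38 - 6*7/2 = 38 - 21 = 17.
       U_Y = n1*n2 - U_X = 48 - 17 = 31.
Step 4: No ties, so the exact null distribution of U (based on enumerating the C(14,6) = 3003 equally likely rank assignments) gives the two-sided p-value.
Step 5: p-value = 0.413586; compare to alpha = 0.05. fail to reject H0.

U_X = 17, p = 0.413586, fail to reject H0 at alpha = 0.05.


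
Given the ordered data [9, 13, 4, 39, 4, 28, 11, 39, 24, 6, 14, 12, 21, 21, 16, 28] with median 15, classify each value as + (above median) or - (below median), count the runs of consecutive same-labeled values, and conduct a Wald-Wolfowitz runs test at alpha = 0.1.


Step 1: Compute median = 15; label A = above, B = below.
Labels in order: BBBABABAABBBAAAA  (n_A = 8, n_B = 8)
Step 2: Count runs R = 8.
Step 3: Under H0 (random ordering), E[R] = 2*n_A*n_B/(n_A+n_B) + 1 = 2*8*8/16 + 1 = 9.0000.
        Var[R] = 2*n_A*n_B*(2*n_A*n_B - n_A - n_B) / ((n_A+n_B)^2 * (n_A+n_B-1)) = 14336/3840 = 3.7333.
        SD[R] = 1.9322.
Step 4: Continuity-corrected z = (R + 0.5 - E[R]) / SD[R] = (8 + 0.5 - 9.0000) / 1.9322 = -0.2588.
Step 5: Two-sided p-value via normal approximation = 2*(1 - Phi(|z|)) = 0.795809.
Step 6: alpha = 0.1. fail to reject H0.

R = 8, z = -0.2588, p = 0.795809, fail to reject H0.


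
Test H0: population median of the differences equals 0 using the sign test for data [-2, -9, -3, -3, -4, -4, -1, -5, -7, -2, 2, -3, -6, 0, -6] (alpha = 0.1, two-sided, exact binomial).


Step 1: Discard zero differences. Original n = 15; n_eff = number of nonzero differences = 14.
Nonzero differences (with sign): -2, -9, -3, -3, -4, -4, -1, -5, -7, -2, +2, -3, -6, -6
Step 2: Count signs: positive = 1, negative = 13.
Step 3: Under H0: P(positive) = 0.5, so the number of positives S ~ Bin(14, 0.5).
Step 4: Two-sided exact p-value = sum of Bin(14,0.5) probabilities at or below the observed probability = 0.001831.
Step 5: alpha = 0.1. reject H0.

n_eff = 14, pos = 1, neg = 13, p = 0.001831, reject H0.


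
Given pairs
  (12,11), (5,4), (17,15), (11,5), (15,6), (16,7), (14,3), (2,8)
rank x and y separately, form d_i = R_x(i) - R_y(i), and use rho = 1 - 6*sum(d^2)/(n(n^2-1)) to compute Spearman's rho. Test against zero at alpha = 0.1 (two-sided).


Step 1: Rank x and y separately (midranks; no ties here).
rank(x): 12->4, 5->2, 17->8, 11->3, 15->6, 16->7, 14->5, 2->1
rank(y): 11->7, 4->2, 15->8, 5->3, 6->4, 7->5, 3->1, 8->6
Step 2: d_i = R_x(i) - R_y(i); compute d_i^2.
  (4-7)^2=9, (2-2)^2=0, (8-8)^2=0, (3-3)^2=0, (6-4)^2=4, (7-5)^2=4, (5-1)^2=16, (1-6)^2=25
sum(d^2) = 58.
Step 3: rho = 1 - 6*58 / (8*(8^2 - 1)) = 1 - 348/504 = 0.309524.
Step 4: Under H0, t = rho * sqrt((n-2)/(1-rho^2)) = 0.7973 ~ t(6).
Step 5: Two-sided p-value from the t-distribution with 6 df = 0.455645.
Step 6: alpha = 0.1. fail to reject H0.

rho = 0.3095, p = 0.455645, fail to reject H0 at alpha = 0.1.


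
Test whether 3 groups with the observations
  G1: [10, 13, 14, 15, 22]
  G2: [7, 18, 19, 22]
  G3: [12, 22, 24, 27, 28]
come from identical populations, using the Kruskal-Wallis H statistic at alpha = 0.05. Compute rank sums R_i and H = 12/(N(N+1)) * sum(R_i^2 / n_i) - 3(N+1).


Step 1: Combine all N = 14 observations and assign midranks.
sorted (value, group, rank): (7,G2,1), (10,G1,2), (12,G3,3), (13,G1,4), (14,G1,5), (15,G1,6), (18,G2,7), (19,G2,8), (22,G1,10), (22,G2,10), (22,G3,10), (24,G3,12), (27,G3,13), (28,G3,14)
Step 2: Sum ranks within each group.
R_1 = 27 (n_1 = 5)
R_2 = 26 (n_2 = 4)
R_3 = 52 (n_3 = 5)
Step 3: H = 12/(N(N+1)) * sum(R_i^2/n_i) - 3(N+1)
     = 12/(14*15) * (27^2/5 + 26^2/4 + 52^2/5) - 3*15
     = 0.057143 * 855.6 - 45
     = 3.891429.
Step 4: Ties present; correction factor C = 1 - 24/(14^3 - 14) = 0.991209. Corrected H = 3.891429 / 0.991209 = 3.925942.
Step 5: Under H0, H ~ chi^2(2); p-value = 0.140441.
Step 6: alpha = 0.05. fail to reject H0.

H = 3.9259, df = 2, p = 0.140441, fail to reject H0.


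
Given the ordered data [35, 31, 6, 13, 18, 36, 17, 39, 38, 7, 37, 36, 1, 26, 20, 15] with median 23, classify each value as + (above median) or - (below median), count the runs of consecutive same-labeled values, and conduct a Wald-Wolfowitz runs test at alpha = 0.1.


Step 1: Compute median = 23; label A = above, B = below.
Labels in order: AABBBABAABAABABB  (n_A = 8, n_B = 8)
Step 2: Count runs R = 10.
Step 3: Under H0 (random ordering), E[R] = 2*n_A*n_B/(n_A+n_B) + 1 = 2*8*8/16 + 1 = 9.0000.
        Var[R] = 2*n_A*n_B*(2*n_A*n_B - n_A - n_B) / ((n_A+n_B)^2 * (n_A+n_B-1)) = 14336/3840 = 3.7333.
        SD[R] = 1.9322.
Step 4: Continuity-corrected z = (R - 0.5 - E[R]) / SD[R] = (10 - 0.5 - 9.0000) / 1.9322 = 0.2588.
Step 5: Two-sided p-value via normal approximation = 2*(1 - Phi(|z|)) = 0.795809.
Step 6: alpha = 0.1. fail to reject H0.

R = 10, z = 0.2588, p = 0.795809, fail to reject H0.


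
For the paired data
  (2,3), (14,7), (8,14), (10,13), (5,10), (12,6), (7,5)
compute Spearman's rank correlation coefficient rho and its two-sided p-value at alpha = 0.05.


Step 1: Rank x and y separately (midranks; no ties here).
rank(x): 2->1, 14->7, 8->4, 10->5, 5->2, 12->6, 7->3
rank(y): 3->1, 7->4, 14->7, 13->6, 10->5, 6->3, 5->2
Step 2: d_i = R_x(i) - R_y(i); compute d_i^2.
  (1-1)^2=0, (7-4)^2=9, (4-7)^2=9, (5-6)^2=1, (2-5)^2=9, (6-3)^2=9, (3-2)^2=1
sum(d^2) = 38.
Step 3: rho = 1 - 6*38 / (7*(7^2 - 1)) = 1 - 228/336 = 0.321429.
Step 4: Under H0, t = rho * sqrt((n-2)/(1-rho^2)) = 0.7590 ~ t(5).
Step 5: Two-sided p-value from the t-distribution with 5 df = 0.482072.
Step 6: alpha = 0.05. fail to reject H0.

rho = 0.3214, p = 0.482072, fail to reject H0 at alpha = 0.05.


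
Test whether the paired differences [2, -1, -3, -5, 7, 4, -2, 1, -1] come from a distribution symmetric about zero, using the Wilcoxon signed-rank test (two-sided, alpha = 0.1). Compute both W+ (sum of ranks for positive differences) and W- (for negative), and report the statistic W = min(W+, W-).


Step 1: Drop any zero differences (none here) and take |d_i|.
|d| = [2, 1, 3, 5, 7, 4, 2, 1, 1]
Step 2: Midrank |d_i| (ties get averaged ranks).
ranks: |2|->4.5, |1|->2, |3|->6, |5|->8, |7|->9, |4|->7, |2|->4.5, |1|->2, |1|->2
Step 3: Attach original signs; sum ranks with positive sign and with negative sign.
W+ = 4.5 + 9 + 7 + 2 = 22.5
W- = 2 + 6 + 8 + 4.5 + 2 = 22.5
(Check: W+ + W- = 45 should equal n(n+1)/2 = 45.)
Step 4: Test statistic W = min(W+, W-) = 22.5.
Step 5: Ties in |d|, so use the tie-corrected normal approximation.
        E[W] = n(n+1)/4 = 9*10/4 = 22.5.
        Tie groups: |d|=1 (t=3), |d|=2 (t=2); sum(t^3 - t) = 30.
        Var[W] = n(n+1)(2n+1)/24 - sum(t^3-t)/48 = 1710/24 - 30/48 = 70.625.
        z = (W - E[W]) / sqrt(Var[W]) = (22.5 - 22.5) / 8.4039 = 0.0000.
        Two-sided p = 2*Phi(z) = 1.000000.
Step 6: alpha = 0.1. fail to reject H0.

W+ = 22.5, W- = 22.5, W = min = 22.5, p = 1.000000, fail to reject H0.


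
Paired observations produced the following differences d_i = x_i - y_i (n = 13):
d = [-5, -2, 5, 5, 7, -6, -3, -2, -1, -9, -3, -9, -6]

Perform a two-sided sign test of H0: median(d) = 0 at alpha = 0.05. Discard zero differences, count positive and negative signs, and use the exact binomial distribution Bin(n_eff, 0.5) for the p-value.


Step 1: Discard zero differences. Original n = 13; n_eff = number of nonzero differences = 13.
Nonzero differences (with sign): -5, -2, +5, +5, +7, -6, -3, -2, -1, -9, -3, -9, -6
Step 2: Count signs: positive = 3, negative = 10.
Step 3: Under H0: P(positive) = 0.5, so the number of positives S ~ Bin(13, 0.5).
Step 4: Two-sided exact p-value = sum of Bin(13,0.5) probabilities at or below the observed probability = 0.092285.
Step 5: alpha = 0.05. fail to reject H0.

n_eff = 13, pos = 3, neg = 10, p = 0.092285, fail to reject H0.
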